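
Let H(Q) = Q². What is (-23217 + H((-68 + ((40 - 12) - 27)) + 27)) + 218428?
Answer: 196811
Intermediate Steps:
(-23217 + H((-68 + ((40 - 12) - 27)) + 27)) + 218428 = (-23217 + ((-68 + ((40 - 12) - 27)) + 27)²) + 218428 = (-23217 + ((-68 + (28 - 27)) + 27)²) + 218428 = (-23217 + ((-68 + 1) + 27)²) + 218428 = (-23217 + (-67 + 27)²) + 218428 = (-23217 + (-40)²) + 218428 = (-23217 + 1600) + 218428 = -21617 + 218428 = 196811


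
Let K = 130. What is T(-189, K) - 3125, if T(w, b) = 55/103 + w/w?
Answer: -321717/103 ≈ -3123.5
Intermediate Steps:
T(w, b) = 158/103 (T(w, b) = 55*(1/103) + 1 = 55/103 + 1 = 158/103)
T(-189, K) - 3125 = 158/103 - 3125 = -321717/103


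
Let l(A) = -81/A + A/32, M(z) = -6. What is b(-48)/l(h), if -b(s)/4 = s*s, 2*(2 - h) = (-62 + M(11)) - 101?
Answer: -102039552/19561 ≈ -5216.5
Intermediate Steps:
h = 173/2 (h = 2 - ((-62 - 6) - 101)/2 = 2 - (-68 - 101)/2 = 2 - ½*(-169) = 2 + 169/2 = 173/2 ≈ 86.500)
l(A) = -81/A + A/32 (l(A) = -81/A + A*(1/32) = -81/A + A/32)
b(s) = -4*s² (b(s) = -4*s*s = -4*s²)
b(-48)/l(h) = (-4*(-48)²)/(-81/173/2 + (1/32)*(173/2)) = (-4*2304)/(-81*2/173 + 173/64) = -9216/(-162/173 + 173/64) = -9216/19561/11072 = -9216*11072/19561 = -102039552/19561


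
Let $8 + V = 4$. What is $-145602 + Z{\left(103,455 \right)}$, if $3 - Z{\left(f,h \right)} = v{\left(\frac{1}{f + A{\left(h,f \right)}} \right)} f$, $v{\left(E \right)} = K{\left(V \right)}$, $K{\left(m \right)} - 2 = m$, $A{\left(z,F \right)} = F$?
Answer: $-145393$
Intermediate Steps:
$V = -4$ ($V = -8 + 4 = -4$)
$K{\left(m \right)} = 2 + m$
$v{\left(E \right)} = -2$ ($v{\left(E \right)} = 2 - 4 = -2$)
$Z{\left(f,h \right)} = 3 + 2 f$ ($Z{\left(f,h \right)} = 3 - - 2 f = 3 + 2 f$)
$-145602 + Z{\left(103,455 \right)} = -145602 + \left(3 + 2 \cdot 103\right) = -145602 + \left(3 + 206\right) = -145602 + 209 = -145393$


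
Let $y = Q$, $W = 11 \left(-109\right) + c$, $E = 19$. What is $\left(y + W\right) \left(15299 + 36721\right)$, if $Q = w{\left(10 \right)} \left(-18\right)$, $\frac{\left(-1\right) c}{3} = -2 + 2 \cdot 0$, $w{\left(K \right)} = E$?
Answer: $-79850700$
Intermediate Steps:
$w{\left(K \right)} = 19$
$c = 6$ ($c = - 3 \left(-2 + 2 \cdot 0\right) = - 3 \left(-2 + 0\right) = \left(-3\right) \left(-2\right) = 6$)
$W = -1193$ ($W = 11 \left(-109\right) + 6 = -1199 + 6 = -1193$)
$Q = -342$ ($Q = 19 \left(-18\right) = -342$)
$y = -342$
$\left(y + W\right) \left(15299 + 36721\right) = \left(-342 - 1193\right) \left(15299 + 36721\right) = \left(-1535\right) 52020 = -79850700$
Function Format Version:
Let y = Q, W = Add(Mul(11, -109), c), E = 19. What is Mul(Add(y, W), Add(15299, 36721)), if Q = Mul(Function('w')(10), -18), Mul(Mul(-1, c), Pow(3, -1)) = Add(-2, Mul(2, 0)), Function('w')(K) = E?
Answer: -79850700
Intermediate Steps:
Function('w')(K) = 19
c = 6 (c = Mul(-3, Add(-2, Mul(2, 0))) = Mul(-3, Add(-2, 0)) = Mul(-3, -2) = 6)
W = -1193 (W = Add(Mul(11, -109), 6) = Add(-1199, 6) = -1193)
Q = -342 (Q = Mul(19, -18) = -342)
y = -342
Mul(Add(y, W), Add(15299, 36721)) = Mul(Add(-342, -1193), Add(15299, 36721)) = Mul(-1535, 52020) = -79850700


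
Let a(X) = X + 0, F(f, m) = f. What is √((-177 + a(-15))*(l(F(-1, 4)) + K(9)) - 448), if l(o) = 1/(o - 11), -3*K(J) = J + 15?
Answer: 4*√69 ≈ 33.227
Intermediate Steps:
K(J) = -5 - J/3 (K(J) = -(J + 15)/3 = -(15 + J)/3 = -5 - J/3)
a(X) = X
l(o) = 1/(-11 + o)
√((-177 + a(-15))*(l(F(-1, 4)) + K(9)) - 448) = √((-177 - 15)*(1/(-11 - 1) + (-5 - ⅓*9)) - 448) = √(-192*(1/(-12) + (-5 - 3)) - 448) = √(-192*(-1/12 - 8) - 448) = √(-192*(-97/12) - 448) = √(1552 - 448) = √1104 = 4*√69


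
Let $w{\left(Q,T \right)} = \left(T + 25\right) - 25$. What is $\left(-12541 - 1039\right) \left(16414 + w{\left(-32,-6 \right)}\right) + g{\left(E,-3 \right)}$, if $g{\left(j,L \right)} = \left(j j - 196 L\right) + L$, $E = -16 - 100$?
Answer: $-222806599$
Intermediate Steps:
$E = -116$
$w{\left(Q,T \right)} = T$ ($w{\left(Q,T \right)} = \left(25 + T\right) - 25 = T$)
$g{\left(j,L \right)} = j^{2} - 195 L$ ($g{\left(j,L \right)} = \left(j^{2} - 196 L\right) + L = j^{2} - 195 L$)
$\left(-12541 - 1039\right) \left(16414 + w{\left(-32,-6 \right)}\right) + g{\left(E,-3 \right)} = \left(-12541 - 1039\right) \left(16414 - 6\right) + \left(\left(-116\right)^{2} - -585\right) = \left(-13580\right) 16408 + \left(13456 + 585\right) = -222820640 + 14041 = -222806599$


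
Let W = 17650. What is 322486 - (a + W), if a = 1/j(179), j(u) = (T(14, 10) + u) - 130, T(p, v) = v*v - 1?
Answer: 45115727/148 ≈ 3.0484e+5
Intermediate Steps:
T(p, v) = -1 + v² (T(p, v) = v² - 1 = -1 + v²)
j(u) = -31 + u (j(u) = ((-1 + 10²) + u) - 130 = ((-1 + 100) + u) - 130 = (99 + u) - 130 = -31 + u)
a = 1/148 (a = 1/(-31 + 179) = 1/148 ≈ 0.0067568)
322486 - (a + W) = 322486 - (1/148 + 17650) = 322486 - 1*2612201/148 = 322486 - 2612201/148 = 45115727/148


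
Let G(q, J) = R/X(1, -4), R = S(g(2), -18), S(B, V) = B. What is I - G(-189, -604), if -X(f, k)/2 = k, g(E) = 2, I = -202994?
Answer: -811977/4 ≈ -2.0299e+5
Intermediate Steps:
R = 2
X(f, k) = -2*k
G(q, J) = 1/4 (G(q, J) = 2/((-2*(-4))) = 2/8 = 2*(1/8) = 1/4)
I - G(-189, -604) = -202994 - 1*1/4 = -202994 - 1/4 = -811977/4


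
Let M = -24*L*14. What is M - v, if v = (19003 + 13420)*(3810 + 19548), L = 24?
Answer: -757344498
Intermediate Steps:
M = -8064 (M = -24*24*14 = -576*14 = -8064)
v = 757336434 (v = 32423*23358 = 757336434)
M - v = -8064 - 1*757336434 = -8064 - 757336434 = -757344498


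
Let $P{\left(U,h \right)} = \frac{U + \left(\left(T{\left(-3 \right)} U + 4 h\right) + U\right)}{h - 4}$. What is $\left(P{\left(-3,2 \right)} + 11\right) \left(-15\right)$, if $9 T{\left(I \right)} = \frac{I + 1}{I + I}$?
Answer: $- \frac{905}{6} \approx -150.83$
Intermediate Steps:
$T{\left(I \right)} = \frac{1 + I}{18 I}$ ($T{\left(I \right)} = \frac{\left(I + 1\right) \frac{1}{I + I}}{9} = \frac{\left(1 + I\right) \frac{1}{2 I}}{9} = \frac{\frac{1}{2} \frac{1}{I} \left(1 + I\right)}{9} = \frac{1 + I}{18 I}$)
$P{\left(U,h \right)} = \frac{4 h + \frac{55 U}{27}}{-4 + h}$ ($P{\left(U,h \right)} = \frac{U + \left(\left(\frac{1 - 3}{18 \left(-3\right)} U + 4 h\right) + U\right)}{h - 4} = \frac{U + \left(\left(\frac{1}{18} \left(- \frac{1}{3}\right) \left(-2\right) U + 4 h\right) + U\right)}{-4 + h} = \frac{U + \left(\left(\frac{U}{27} + 4 h\right) + U\right)}{-4 + h} = \frac{U + \left(\left(4 h + \frac{U}{27}\right) + U\right)}{-4 + h} = \frac{U + \left(4 h + \frac{28 U}{27}\right)}{-4 + h} = \frac{4 h + \frac{55 U}{27}}{-4 + h}$)
$\left(P{\left(-3,2 \right)} + 11\right) \left(-15\right) = \left(\frac{55 \left(-3\right) + 108 \cdot 2}{27 \left(-4 + 2\right)} + 11\right) \left(-15\right) = \left(\frac{-165 + 216}{27 \left(-2\right)} + 11\right) \left(-15\right) = \left(\frac{1}{27} \left(- \frac{1}{2}\right) 51 + 11\right) \left(-15\right) = \left(- \frac{17}{18} + 11\right) \left(-15\right) = \frac{181}{18} \left(-15\right) = - \frac{905}{6}$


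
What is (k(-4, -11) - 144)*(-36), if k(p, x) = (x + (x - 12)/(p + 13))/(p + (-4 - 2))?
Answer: 25676/5 ≈ 5135.2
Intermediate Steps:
k(p, x) = (x + (-12 + x)/(13 + p))/(-6 + p) (k(p, x) = (x + (-12 + x)/(13 + p))/(p - 6) = (x + (-12 + x)/(13 + p))/(-6 + p))
(k(-4, -11) - 144)*(-36) = ((-12 + 14*(-11) - 4*(-11))/(-78 + (-4)**2 + 7*(-4)) - 144)*(-36) = ((-12 - 154 + 44)/(-78 + 16 - 28) - 144)*(-36) = (-122/(-90) - 144)*(-36) = (-1/90*(-122) - 144)*(-36) = (61/45 - 144)*(-36) = -6419/45*(-36) = 25676/5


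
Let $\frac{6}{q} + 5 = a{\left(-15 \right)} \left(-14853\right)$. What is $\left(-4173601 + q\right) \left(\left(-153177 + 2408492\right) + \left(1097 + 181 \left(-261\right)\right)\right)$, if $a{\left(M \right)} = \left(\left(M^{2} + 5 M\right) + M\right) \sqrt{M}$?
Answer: $\frac{2209171 \left(- 8368716913155 \sqrt{15} + 20868011 i\right)}{5 \left(- i + 401031 \sqrt{15}\right)} \approx -9.2202 \cdot 10^{12} + 1.7051 i$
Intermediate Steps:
$a{\left(M \right)} = \sqrt{M} \left(M^{2} + 6 M\right)$ ($a{\left(M \right)} = \left(M^{2} + 6 M\right) \sqrt{M} = \sqrt{M} \left(M^{2} + 6 M\right)$)
$q = \frac{6}{-5 - 2005155 i \sqrt{15}}$ ($q = \frac{6}{-5 + \left(-15\right)^{\frac{3}{2}} \left(6 - 15\right) \left(-14853\right)} = \frac{6}{-5 + - 15 i \sqrt{15} \left(-9\right) \left(-14853\right)} = \frac{6}{-5 + 135 i \sqrt{15} \left(-14853\right)} = \frac{6}{-5 - 2005155 i \sqrt{15}} \approx -4.9743 \cdot 10^{-13} + 7.726 \cdot 10^{-7} i$)
$\left(-4173601 + q\right) \left(\left(-153177 + 2408492\right) + \left(1097 + 181 \left(-261\right)\right)\right) = \left(-4173601 - \left(\frac{3}{6030969861040} - \frac{1203093 i \sqrt{15}}{6030969861040}\right)\right) \left(\left(-153177 + 2408492\right) + \left(1097 + 181 \left(-261\right)\right)\right) = \left(- \frac{25170861843006405043}{6030969861040} + \frac{1203093 i \sqrt{15}}{6030969861040}\right) \left(2255315 + \left(1097 - 47241\right)\right) = \left(- \frac{25170861843006405043}{6030969861040} + \frac{1203093 i \sqrt{15}}{6030969861040}\right) \left(2255315 - 46144\right) = \left(- \frac{25170861843006405043}{6030969861040} + \frac{1203093 i \sqrt{15}}{6030969861040}\right) 2209171 = - \frac{55606738028576302835249353}{6030969861040} + \frac{2657838165903 i \sqrt{15}}{6030969861040}$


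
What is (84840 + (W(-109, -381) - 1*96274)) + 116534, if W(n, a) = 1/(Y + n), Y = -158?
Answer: 28061699/267 ≈ 1.0510e+5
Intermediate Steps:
W(n, a) = 1/(-158 + n)
(84840 + (W(-109, -381) - 1*96274)) + 116534 = (84840 + (1/(-158 - 109) - 1*96274)) + 116534 = (84840 + (1/(-267) - 96274)) + 116534 = (84840 + (-1/267 - 96274)) + 116534 = (84840 - 25705159/267) + 116534 = -3052879/267 + 116534 = 28061699/267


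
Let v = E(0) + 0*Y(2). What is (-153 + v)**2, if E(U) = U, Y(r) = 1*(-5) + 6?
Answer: 23409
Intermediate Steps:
Y(r) = 1 (Y(r) = -5 + 6 = 1)
v = 0 (v = 0 + 0*1 = 0 + 0 = 0)
(-153 + v)**2 = (-153 + 0)**2 = (-153)**2 = 23409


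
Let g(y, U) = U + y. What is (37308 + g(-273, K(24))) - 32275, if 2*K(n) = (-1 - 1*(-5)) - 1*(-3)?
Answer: 9527/2 ≈ 4763.5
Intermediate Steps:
K(n) = 7/2 (K(n) = ((-1 - 1*(-5)) - 1*(-3))/2 = ((-1 + 5) + 3)/2 = (4 + 3)/2 = (½)*7 = 7/2)
(37308 + g(-273, K(24))) - 32275 = (37308 + (7/2 - 273)) - 32275 = (37308 - 539/2) - 32275 = 74077/2 - 32275 = 9527/2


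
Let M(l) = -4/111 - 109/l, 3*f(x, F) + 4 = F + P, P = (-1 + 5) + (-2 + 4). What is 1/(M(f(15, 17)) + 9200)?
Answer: 2109/19366427 ≈ 0.00010890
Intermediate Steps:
P = 6 (P = 4 + 2 = 6)
f(x, F) = ⅔ + F/3 (f(x, F) = -4/3 + (F + 6)/3 = -4/3 + (6 + F)/3 = -4/3 + (2 + F/3) = ⅔ + F/3)
M(l) = -4/111 - 109/l (M(l) = -4*1/111 - 109/l = -4/111 - 109/l)
1/(M(f(15, 17)) + 9200) = 1/((-4/111 - 109/(⅔ + (⅓)*17)) + 9200) = 1/((-4/111 - 109/(⅔ + 17/3)) + 9200) = 1/((-4/111 - 109/19/3) + 9200) = 1/((-4/111 - 109*3/19) + 9200) = 1/((-4/111 - 327/19) + 9200) = 1/(-36373/2109 + 9200) = 1/(19366427/2109) = 2109/19366427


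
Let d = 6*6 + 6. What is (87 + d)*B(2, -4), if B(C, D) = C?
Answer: 258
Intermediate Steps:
d = 42 (d = 36 + 6 = 42)
(87 + d)*B(2, -4) = (87 + 42)*2 = 129*2 = 258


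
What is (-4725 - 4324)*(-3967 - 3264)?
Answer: 65433319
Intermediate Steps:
(-4725 - 4324)*(-3967 - 3264) = -9049*(-7231) = 65433319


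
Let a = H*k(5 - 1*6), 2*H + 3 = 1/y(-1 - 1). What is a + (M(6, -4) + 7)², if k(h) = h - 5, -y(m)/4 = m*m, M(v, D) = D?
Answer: 291/16 ≈ 18.188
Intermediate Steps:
y(m) = -4*m² (y(m) = -4*m*m = -4*m²)
k(h) = -5 + h
H = -49/32 (H = -3/2 + (1/(-4*(-1 - 1)²))/2 = -3/2 + (1/(-4*(-2)²))/2 = -3/2 + (1/(-4*4))/2 = -3/2 + (1/(-16))/2 = -3/2 + (1*(-1/16))/2 = -3/2 + (½)*(-1/16) = -3/2 - 1/32 = -49/32 ≈ -1.5313)
a = 147/16 (a = -49*(-5 + (5 - 1*6))/32 = -49*(-5 + (5 - 6))/32 = -49*(-5 - 1)/32 = -49/32*(-6) = 147/16 ≈ 9.1875)
a + (M(6, -4) + 7)² = 147/16 + (-4 + 7)² = 147/16 + 3² = 147/16 + 9 = 291/16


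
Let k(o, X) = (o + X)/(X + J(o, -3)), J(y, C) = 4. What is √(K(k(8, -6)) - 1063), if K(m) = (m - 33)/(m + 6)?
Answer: I*√26745/5 ≈ 32.708*I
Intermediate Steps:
k(o, X) = (X + o)/(4 + X) (k(o, X) = (o + X)/(X + 4) = (X + o)/(4 + X))
K(m) = (-33 + m)/(6 + m)
√(K(k(8, -6)) - 1063) = √((-33 + (-6 + 8)/(4 - 6))/(6 + (-6 + 8)/(4 - 6)) - 1063) = √((-33 + 2/(-2))/(6 + 2/(-2)) - 1063) = √((-33 - ½*2)/(6 - ½*2) - 1063) = √((-33 - 1)/(6 - 1) - 1063) = √(-34/5 - 1063) = √(-5349/5) = I*√26745/5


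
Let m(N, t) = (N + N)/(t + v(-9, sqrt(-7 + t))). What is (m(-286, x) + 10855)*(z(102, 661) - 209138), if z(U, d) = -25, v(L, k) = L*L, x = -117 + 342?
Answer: -115773742409/51 ≈ -2.2701e+9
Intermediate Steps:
x = 225
v(L, k) = L**2
m(N, t) = 2*N/(81 + t) (m(N, t) = (N + N)/(t + (-9)**2) = (2*N)/(t + 81) = (2*N)/(81 + t) = 2*N/(81 + t))
(m(-286, x) + 10855)*(z(102, 661) - 209138) = (2*(-286)/(81 + 225) + 10855)*(-25 - 209138) = (2*(-286)/306 + 10855)*(-209163) = (2*(-286)*(1/306) + 10855)*(-209163) = (-286/153 + 10855)*(-209163) = (1660529/153)*(-209163) = -115773742409/51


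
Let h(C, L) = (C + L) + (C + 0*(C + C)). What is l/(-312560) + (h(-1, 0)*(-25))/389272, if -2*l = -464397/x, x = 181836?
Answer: 229278719459/1843678485816960 ≈ 0.00012436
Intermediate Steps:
l = 154799/121224 (l = -(-464397)/(2*181836) = -½*(-154799/60612) = 154799/121224 ≈ 1.2770)
h(C, L) = L + 2*C (h(C, L) = (C + L) + (C + 0*(2*C)) = (C + L) + (C + 0) = (C + L) + C = L + 2*C)
l/(-312560) + (h(-1, 0)*(-25))/389272 = (154799/121224)/(-312560) + ((0 + 2*(-1))*(-25))/389272 = (154799/121224)*(-1/312560) + ((0 - 2)*(-25))*(1/389272) = -154799/37889773440 - 2*(-25)*(1/389272) = -154799/37889773440 + 50*(1/389272) = -154799/37889773440 + 25/194636 = 229278719459/1843678485816960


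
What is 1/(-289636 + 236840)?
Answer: -1/52796 ≈ -1.8941e-5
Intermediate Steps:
1/(-289636 + 236840) = 1/(-52796) = -1/52796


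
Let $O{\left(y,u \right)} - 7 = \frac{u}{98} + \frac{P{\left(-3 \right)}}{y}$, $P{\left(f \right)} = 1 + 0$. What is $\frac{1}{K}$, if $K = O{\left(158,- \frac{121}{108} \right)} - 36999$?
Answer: $- \frac{836136}{30930347179} \approx -2.7033 \cdot 10^{-5}$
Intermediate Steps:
$P{\left(f \right)} = 1$
$O{\left(y,u \right)} = 7 + \frac{1}{y} + \frac{u}{98}$ ($O{\left(y,u \right)} = 7 + \left(\frac{u}{98} + 1 \frac{1}{y}\right) = 7 + \left(u \frac{1}{98} + \frac{1}{y}\right) = 7 + \left(\frac{u}{98} + \frac{1}{y}\right) = 7 + \left(\frac{1}{y} + \frac{u}{98}\right) = 7 + \frac{1}{y} + \frac{u}{98}$)
$K = - \frac{30930347179}{836136}$ ($K = \left(7 + \frac{1}{158} + \frac{\left(-121\right) \frac{1}{108}}{98}\right) - 36999 = \left(7 + \frac{1}{158} + \frac{1}{98} \left(- \frac{121}{108}\right)\right) - 36999 = \left(7 + \frac{1}{158} - \frac{121}{10584}\right) - 36999 = \frac{5848685}{836136} - 36999 = - \frac{30930347179}{836136} \approx -36992.0$)
$\frac{1}{K} = \frac{1}{- \frac{30930347179}{836136}} = - \frac{836136}{30930347179}$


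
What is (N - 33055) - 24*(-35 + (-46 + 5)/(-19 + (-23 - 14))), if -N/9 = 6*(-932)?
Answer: 126668/7 ≈ 18095.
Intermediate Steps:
N = 50328 (N = -54*(-932) = -9*(-5592) = 50328)
(N - 33055) - 24*(-35 + (-46 + 5)/(-19 + (-23 - 14))) = (50328 - 33055) - 24*(-35 + (-46 + 5)/(-19 + (-23 - 14))) = 17273 - 24*(-35 - 41/(-19 - 37)) = 17273 - 24*(-35 - 41/(-56)) = 17273 - 24*(-35 - 41*(-1/56)) = 17273 - 24*(-35 + 41/56) = 17273 - 24*(-1919/56) = 17273 + 5757/7 = 126668/7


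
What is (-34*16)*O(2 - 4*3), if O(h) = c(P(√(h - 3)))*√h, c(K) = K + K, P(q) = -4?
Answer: 4352*I*√10 ≈ 13762.0*I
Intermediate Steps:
c(K) = 2*K
O(h) = -8*√h (O(h) = (2*(-4))*√h = -8*√h)
(-34*16)*O(2 - 4*3) = (-34*16)*(-8*√(2 - 4*3)) = -(-4352)*√(2 - 12) = -(-4352)*√(-10) = -(-4352)*I*√10 = 4352*I*√10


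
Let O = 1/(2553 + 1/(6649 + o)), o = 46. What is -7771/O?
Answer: -132824543056/6695 ≈ -1.9839e+7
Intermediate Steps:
O = 6695/17092336 (O = 1/(2553 + 1/(6649 + 46)) = 1/(2553 + 1/6695) = 1/(17092336/6695) = 6695/17092336 ≈ 0.00039170)
-7771/O = -7771/6695/17092336 = -7771*17092336/6695 = -132824543056/6695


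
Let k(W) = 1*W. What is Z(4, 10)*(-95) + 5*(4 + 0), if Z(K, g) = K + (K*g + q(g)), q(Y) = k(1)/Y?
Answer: -8339/2 ≈ -4169.5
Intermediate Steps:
k(W) = W
q(Y) = 1/Y
Z(K, g) = K + 1/g + K*g (Z(K, g) = K + (K*g + 1/g) = K + (1/g + K*g) = K + 1/g + K*g)
Z(4, 10)*(-95) + 5*(4 + 0) = (4 + 1/10 + 4*10)*(-95) + 5*(4 + 0) = (4 + 1/10 + 40)*(-95) + 5*4 = (441/10)*(-95) + 20 = -8379/2 + 20 = -8339/2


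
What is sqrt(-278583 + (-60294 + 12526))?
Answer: I*sqrt(326351) ≈ 571.27*I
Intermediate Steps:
sqrt(-278583 + (-60294 + 12526)) = sqrt(-278583 - 47768) = sqrt(-326351) = I*sqrt(326351)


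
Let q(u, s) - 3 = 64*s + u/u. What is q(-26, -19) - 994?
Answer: -2206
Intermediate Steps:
q(u, s) = 4 + 64*s (q(u, s) = 3 + (64*s + u/u) = 3 + (64*s + 1) = 3 + (1 + 64*s) = 4 + 64*s)
q(-26, -19) - 994 = (4 + 64*(-19)) - 994 = (4 - 1216) - 994 = -1212 - 994 = -2206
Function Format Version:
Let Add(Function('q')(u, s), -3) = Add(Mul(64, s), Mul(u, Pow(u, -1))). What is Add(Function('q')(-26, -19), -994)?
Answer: -2206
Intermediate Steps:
Function('q')(u, s) = Add(4, Mul(64, s)) (Function('q')(u, s) = Add(3, Add(Mul(64, s), Mul(u, Pow(u, -1)))) = Add(3, Add(Mul(64, s), 1)) = Add(3, Add(1, Mul(64, s))) = Add(4, Mul(64, s)))
Add(Function('q')(-26, -19), -994) = Add(Add(4, Mul(64, -19)), -994) = Add(Add(4, -1216), -994) = Add(-1212, -994) = -2206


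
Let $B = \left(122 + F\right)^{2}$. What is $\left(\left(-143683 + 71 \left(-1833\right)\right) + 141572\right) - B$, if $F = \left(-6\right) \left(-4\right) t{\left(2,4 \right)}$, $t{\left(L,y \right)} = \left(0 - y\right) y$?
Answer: $-200898$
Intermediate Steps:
$t{\left(L,y \right)} = - y^{2}$ ($t{\left(L,y \right)} = - y y = - y^{2}$)
$F = -384$ ($F = \left(-6\right) \left(-4\right) \left(- 4^{2}\right) = 24 \left(\left(-1\right) 16\right) = 24 \left(-16\right) = -384$)
$B = 68644$ ($B = \left(122 - 384\right)^{2} = \left(-262\right)^{2} = 68644$)
$\left(\left(-143683 + 71 \left(-1833\right)\right) + 141572\right) - B = \left(\left(-143683 + 71 \left(-1833\right)\right) + 141572\right) - 68644 = \left(\left(-143683 - 130143\right) + 141572\right) - 68644 = \left(-273826 + 141572\right) - 68644 = -132254 - 68644 = -200898$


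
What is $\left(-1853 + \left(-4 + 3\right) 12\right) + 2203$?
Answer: $338$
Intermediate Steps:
$\left(-1853 + \left(-4 + 3\right) 12\right) + 2203 = \left(-1853 - 12\right) + 2203 = -1865 + 2203 = 338$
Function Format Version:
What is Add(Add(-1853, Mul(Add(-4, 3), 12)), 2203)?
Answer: 338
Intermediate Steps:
Add(Add(-1853, Mul(Add(-4, 3), 12)), 2203) = Add(Add(-1853, Mul(-1, 12)), 2203) = Add(Add(-1853, -12), 2203) = Add(-1865, 2203) = 338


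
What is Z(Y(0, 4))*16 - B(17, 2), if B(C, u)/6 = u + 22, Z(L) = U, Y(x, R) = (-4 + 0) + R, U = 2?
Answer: -112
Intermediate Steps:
Y(x, R) = -4 + R
Z(L) = 2
B(C, u) = 132 + 6*u (B(C, u) = 6*(u + 22) = 6*(22 + u) = 132 + 6*u)
Z(Y(0, 4))*16 - B(17, 2) = 2*16 - (132 + 6*2) = 32 - (132 + 12) = 32 - 1*144 = 32 - 144 = -112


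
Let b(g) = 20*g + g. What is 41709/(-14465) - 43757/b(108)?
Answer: -103934431/4686660 ≈ -22.177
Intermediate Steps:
b(g) = 21*g
41709/(-14465) - 43757/b(108) = 41709/(-14465) - 43757/(21*108) = 41709*(-1/14465) - 43757/2268 = -41709/14465 - 43757*1/2268 = -41709/14465 - 6251/324 = -103934431/4686660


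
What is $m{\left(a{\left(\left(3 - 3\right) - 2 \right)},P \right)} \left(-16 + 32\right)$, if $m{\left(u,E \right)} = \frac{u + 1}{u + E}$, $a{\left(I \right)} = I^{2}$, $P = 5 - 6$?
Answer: $\frac{80}{3} \approx 26.667$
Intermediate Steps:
$P = -1$ ($P = 5 - 6 = -1$)
$m{\left(u,E \right)} = \frac{1 + u}{E + u}$
$m{\left(a{\left(\left(3 - 3\right) - 2 \right)},P \right)} \left(-16 + 32\right) = \frac{1 + \left(\left(3 - 3\right) - 2\right)^{2}}{-1 + \left(\left(3 - 3\right) - 2\right)^{2}} \left(-16 + 32\right) = \frac{1 + \left(0 - 2\right)^{2}}{-1 + \left(0 - 2\right)^{2}} \cdot 16 = \frac{1 + \left(-2\right)^{2}}{-1 + \left(-2\right)^{2}} \cdot 16 = \frac{1 + 4}{-1 + 4} \cdot 16 = \frac{1}{3} \cdot 5 \cdot 16 = \frac{5}{3} \cdot 16 = \frac{80}{3}$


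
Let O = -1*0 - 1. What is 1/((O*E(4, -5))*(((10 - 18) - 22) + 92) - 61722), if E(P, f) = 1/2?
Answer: -1/61753 ≈ -1.6194e-5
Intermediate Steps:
E(P, f) = 1/2
O = -1 (O = 0 - 1 = -1)
1/((O*E(4, -5))*(((10 - 18) - 22) + 92) - 61722) = 1/((-1*1/2)*(((10 - 18) - 22) + 92) - 61722) = 1/(-((-8 - 22) + 92)/2 - 61722) = 1/(-(-30 + 92)/2 - 61722) = 1/(-1/2*62 - 61722) = 1/(-31 - 61722) = 1/(-61753) = -1/61753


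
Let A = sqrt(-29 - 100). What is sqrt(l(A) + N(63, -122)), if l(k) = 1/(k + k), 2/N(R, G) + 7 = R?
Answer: sqrt(116487 - 12642*I*sqrt(129))/1806 ≈ 0.21494 - 0.1024*I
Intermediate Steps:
N(R, G) = 2/(-7 + R)
A = I*sqrt(129) (A = sqrt(-129) = I*sqrt(129) ≈ 11.358*I)
l(k) = 1/(2*k)
sqrt(l(A) + N(63, -122)) = sqrt(1/(2*((I*sqrt(129)))) + 2/(-7 + 63)) = sqrt((-I*sqrt(129)/129)/2 + 2/56) = sqrt(-I*sqrt(129)/258 + 2*(1/56)) = sqrt(-I*sqrt(129)/258 + 1/28) = sqrt(1/28 - I*sqrt(129)/258)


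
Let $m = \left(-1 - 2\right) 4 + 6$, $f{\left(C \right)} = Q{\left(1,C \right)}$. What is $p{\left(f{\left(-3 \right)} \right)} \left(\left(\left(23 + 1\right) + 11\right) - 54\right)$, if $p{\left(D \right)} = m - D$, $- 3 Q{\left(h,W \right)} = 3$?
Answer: $95$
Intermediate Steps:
$Q{\left(h,W \right)} = -1$ ($Q{\left(h,W \right)} = \left(- \frac{1}{3}\right) 3 = -1$)
$f{\left(C \right)} = -1$
$m = -6$ ($m = \left(-3\right) 4 + 6 = -12 + 6 = -6$)
$p{\left(D \right)} = -6 - D$
$p{\left(f{\left(-3 \right)} \right)} \left(\left(\left(23 + 1\right) + 11\right) - 54\right) = \left(-6 - -1\right) \left(\left(\left(23 + 1\right) + 11\right) - 54\right) = \left(-6 + 1\right) \left(\left(24 + 11\right) - 54\right) = - 5 \left(35 - 54\right) = \left(-5\right) \left(-19\right) = 95$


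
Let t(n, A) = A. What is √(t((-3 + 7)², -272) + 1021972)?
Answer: 10*√10217 ≈ 1010.8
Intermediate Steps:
√(t((-3 + 7)², -272) + 1021972) = √(-272 + 1021972) = √1021700 = 10*√10217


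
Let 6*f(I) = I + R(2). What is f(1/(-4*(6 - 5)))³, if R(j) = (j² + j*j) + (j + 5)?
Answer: 205379/13824 ≈ 14.857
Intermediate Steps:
R(j) = 5 + j + 2*j² (R(j) = (j² + j²) + (5 + j) = 2*j² + (5 + j) = 5 + j + 2*j²)
f(I) = 5/2 + I/6 (f(I) = (I + (5 + 2 + 2*2²))/6 = (I + (5 + 2 + 2*4))/6 = (I + (5 + 2 + 8))/6 = (I + 15)/6 = (15 + I)/6 = 5/2 + I/6)
f(1/(-4*(6 - 5)))³ = (5/2 + 1/(6*((-4*(6 - 5)))))³ = (5/2 + 1/(6*((-4*1))))³ = (5/2 + (⅙)/(-4))³ = (5/2 + (⅙)*(-¼))³ = (5/2 - 1/24)³ = (59/24)³ = 205379/13824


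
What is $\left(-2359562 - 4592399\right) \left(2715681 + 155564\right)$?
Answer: $-19960783261445$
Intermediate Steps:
$\left(-2359562 - 4592399\right) \left(2715681 + 155564\right) = \left(-6951961\right) 2871245 = -19960783261445$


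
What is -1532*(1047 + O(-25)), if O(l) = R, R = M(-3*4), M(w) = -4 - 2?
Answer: -1594812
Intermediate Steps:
M(w) = -6
R = -6
O(l) = -6
-1532*(1047 + O(-25)) = -1532*(1047 - 6) = -1532*1041 = -1594812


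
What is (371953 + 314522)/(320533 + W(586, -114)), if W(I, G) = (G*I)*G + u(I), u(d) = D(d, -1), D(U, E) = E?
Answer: 228825/2645396 ≈ 0.086499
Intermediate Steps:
u(d) = -1
W(I, G) = -1 + I*G² (W(I, G) = (G*I)*G - 1 = I*G² - 1 = -1 + I*G²)
(371953 + 314522)/(320533 + W(586, -114)) = (371953 + 314522)/(320533 + (-1 + 586*(-114)²)) = 686475/(320533 + (-1 + 586*12996)) = 686475/(320533 + (-1 + 7615656)) = 686475/(320533 + 7615655) = 686475/7936188 = 686475*(1/7936188) = 228825/2645396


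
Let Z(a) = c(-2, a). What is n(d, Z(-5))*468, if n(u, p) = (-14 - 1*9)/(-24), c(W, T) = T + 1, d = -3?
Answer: 897/2 ≈ 448.50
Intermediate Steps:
c(W, T) = 1 + T
Z(a) = 1 + a
n(u, p) = 23/24 (n(u, p) = (-14 - 9)*(-1/24) = -23*(-1/24) = 23/24)
n(d, Z(-5))*468 = (23/24)*468 = 897/2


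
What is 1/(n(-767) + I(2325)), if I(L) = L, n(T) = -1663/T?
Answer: 767/1784938 ≈ 0.00042971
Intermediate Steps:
1/(n(-767) + I(2325)) = 1/(-1663/(-767) + 2325) = 1/(-1663*(-1/767) + 2325) = 1/(1663/767 + 2325) = 1/(1784938/767) = 767/1784938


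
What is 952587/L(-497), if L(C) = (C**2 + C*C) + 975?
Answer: 952587/494993 ≈ 1.9244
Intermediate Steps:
L(C) = 975 + 2*C**2 (L(C) = (C**2 + C**2) + 975 = 2*C**2 + 975 = 975 + 2*C**2)
952587/L(-497) = 952587/(975 + 2*(-497)**2) = 952587/(975 + 2*247009) = 952587/(975 + 494018) = 952587/494993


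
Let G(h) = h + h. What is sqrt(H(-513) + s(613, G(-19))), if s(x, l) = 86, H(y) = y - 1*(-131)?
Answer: 2*I*sqrt(74) ≈ 17.205*I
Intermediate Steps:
H(y) = 131 + y (H(y) = y + 131 = 131 + y)
G(h) = 2*h
sqrt(H(-513) + s(613, G(-19))) = sqrt((131 - 513) + 86) = sqrt(-382 + 86) = sqrt(-296) = 2*I*sqrt(74)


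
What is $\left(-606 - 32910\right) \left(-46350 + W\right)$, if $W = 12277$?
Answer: $1141990668$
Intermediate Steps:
$\left(-606 - 32910\right) \left(-46350 + W\right) = \left(-606 - 32910\right) \left(-46350 + 12277\right) = \left(-33516\right) \left(-34073\right) = 1141990668$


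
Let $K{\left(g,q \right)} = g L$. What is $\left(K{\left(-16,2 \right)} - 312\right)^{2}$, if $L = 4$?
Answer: $141376$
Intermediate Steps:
$K{\left(g,q \right)} = 4 g$ ($K{\left(g,q \right)} = g 4 = 4 g$)
$\left(K{\left(-16,2 \right)} - 312\right)^{2} = \left(4 \left(-16\right) - 312\right)^{2} = \left(-64 - 312\right)^{2} = \left(-376\right)^{2} = 141376$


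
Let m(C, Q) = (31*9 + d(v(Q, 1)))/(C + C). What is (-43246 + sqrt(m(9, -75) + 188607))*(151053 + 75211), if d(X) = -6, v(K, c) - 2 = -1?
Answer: -9785012944 + 113132*sqrt(6790398)/3 ≈ -9.6867e+9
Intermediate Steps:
v(K, c) = 1 (v(K, c) = 2 - 1 = 1)
m(C, Q) = 273/(2*C) (m(C, Q) = (31*9 - 6)/(C + C) = (279 - 6)/((2*C)) = 273*(1/(2*C)) = 273/(2*C))
(-43246 + sqrt(m(9, -75) + 188607))*(151053 + 75211) = (-43246 + sqrt((273/2)/9 + 188607))*(151053 + 75211) = (-43246 + sqrt((273/2)*(1/9) + 188607))*226264 = (-43246 + sqrt(91/6 + 188607))*226264 = (-43246 + sqrt(1131733/6))*226264 = (-43246 + sqrt(6790398)/6)*226264 = -9785012944 + 113132*sqrt(6790398)/3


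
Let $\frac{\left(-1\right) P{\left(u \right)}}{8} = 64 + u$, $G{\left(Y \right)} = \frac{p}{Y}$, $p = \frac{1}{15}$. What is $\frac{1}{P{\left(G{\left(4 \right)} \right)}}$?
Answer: $- \frac{15}{7682} \approx -0.0019526$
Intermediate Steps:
$p = \frac{1}{15} \approx 0.066667$
$G{\left(Y \right)} = \frac{1}{15 Y}$
$P{\left(u \right)} = -512 - 8 u$ ($P{\left(u \right)} = - 8 \left(64 + u\right) = -512 - 8 u$)
$\frac{1}{P{\left(G{\left(4 \right)} \right)}} = \frac{1}{-512 - 8 \frac{1}{15 \cdot 4}} = \frac{1}{-512 - 8 \cdot \frac{1}{15} \cdot \frac{1}{4}} = \frac{1}{-512 - \frac{2}{15}} = \frac{1}{- \frac{7682}{15}} = - \frac{15}{7682}$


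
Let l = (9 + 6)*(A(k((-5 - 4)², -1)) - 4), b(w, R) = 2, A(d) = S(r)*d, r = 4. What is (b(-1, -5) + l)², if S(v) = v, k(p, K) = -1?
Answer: 13924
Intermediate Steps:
A(d) = 4*d
l = -120 (l = (9 + 6)*(4*(-1) - 4) = 15*(-4 - 4) = 15*(-8) = -120)
(b(-1, -5) + l)² = (2 - 120)² = (-118)² = 13924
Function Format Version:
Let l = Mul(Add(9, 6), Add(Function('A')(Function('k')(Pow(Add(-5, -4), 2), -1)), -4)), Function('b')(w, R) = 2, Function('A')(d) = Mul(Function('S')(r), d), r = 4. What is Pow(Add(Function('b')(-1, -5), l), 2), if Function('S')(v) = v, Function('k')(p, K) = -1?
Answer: 13924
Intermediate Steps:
Function('A')(d) = Mul(4, d)
l = -120 (l = Mul(Add(9, 6), Add(Mul(4, -1), -4)) = Mul(15, Add(-4, -4)) = Mul(15, -8) = -120)
Pow(Add(Function('b')(-1, -5), l), 2) = Pow(Add(2, -120), 2) = Pow(-118, 2) = 13924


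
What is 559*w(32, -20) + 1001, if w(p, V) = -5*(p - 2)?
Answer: -82849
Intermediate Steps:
w(p, V) = 10 - 5*p (w(p, V) = -5*(-2 + p) = 10 - 5*p)
559*w(32, -20) + 1001 = 559*(10 - 5*32) + 1001 = 559*(10 - 160) + 1001 = 559*(-150) + 1001 = -83850 + 1001 = -82849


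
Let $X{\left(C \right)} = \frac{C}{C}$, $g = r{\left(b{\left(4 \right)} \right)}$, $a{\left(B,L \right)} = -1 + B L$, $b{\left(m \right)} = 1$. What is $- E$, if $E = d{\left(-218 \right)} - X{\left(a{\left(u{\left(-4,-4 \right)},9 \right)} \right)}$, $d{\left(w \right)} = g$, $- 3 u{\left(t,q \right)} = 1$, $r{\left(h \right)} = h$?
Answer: $0$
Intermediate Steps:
$u{\left(t,q \right)} = - \frac{1}{3}$ ($u{\left(t,q \right)} = \left(- \frac{1}{3}\right) 1 = - \frac{1}{3}$)
$g = 1$
$X{\left(C \right)} = 1$
$d{\left(w \right)} = 1$
$E = 0$ ($E = 1 - 1 = 0$)
$- E = \left(-1\right) 0 = 0$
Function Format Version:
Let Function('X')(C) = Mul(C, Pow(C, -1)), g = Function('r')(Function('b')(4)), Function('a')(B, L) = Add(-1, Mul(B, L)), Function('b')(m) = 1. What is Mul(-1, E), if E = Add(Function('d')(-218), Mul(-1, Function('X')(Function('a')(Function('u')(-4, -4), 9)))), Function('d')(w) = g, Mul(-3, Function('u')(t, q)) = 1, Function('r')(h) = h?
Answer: 0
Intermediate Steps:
Function('u')(t, q) = Rational(-1, 3) (Function('u')(t, q) = Mul(Rational(-1, 3), 1) = Rational(-1, 3))
g = 1
Function('X')(C) = 1
Function('d')(w) = 1
E = 0 (E = Add(1, Mul(-1, 1)) = Add(1, -1) = 0)
Mul(-1, E) = Mul(-1, 0) = 0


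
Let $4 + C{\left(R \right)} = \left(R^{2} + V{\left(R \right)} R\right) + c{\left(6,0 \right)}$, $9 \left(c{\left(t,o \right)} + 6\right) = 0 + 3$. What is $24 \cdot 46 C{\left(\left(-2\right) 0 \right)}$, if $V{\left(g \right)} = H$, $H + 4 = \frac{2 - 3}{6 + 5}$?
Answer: $-10672$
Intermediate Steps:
$H = - \frac{45}{11}$ ($H = -4 + \frac{2 - 3}{6 + 5} = -4 - \frac{1}{11} = - \frac{45}{11} \approx -4.0909$)
$c{\left(t,o \right)} = - \frac{17}{3}$ ($c{\left(t,o \right)} = -6 + \frac{0 + 3}{9} = -6 + \frac{1}{9} \cdot 3 = -6 + \frac{1}{3} = - \frac{17}{3}$)
$V{\left(g \right)} = - \frac{45}{11}$
$C{\left(R \right)} = - \frac{29}{3} + R^{2} - \frac{45 R}{11}$ ($C{\left(R \right)} = -4 - \left(\frac{17}{3} - R^{2} + \frac{45 R}{11}\right) = - \frac{29}{3} + R^{2} - \frac{45 R}{11}$)
$24 \cdot 46 C{\left(\left(-2\right) 0 \right)} = 24 \cdot 46 \left(- \frac{29}{3} + \left(\left(-2\right) 0\right)^{2} - \frac{45 \left(\left(-2\right) 0\right)}{11}\right) = 1104 \left(- \frac{29}{3} + 0^{2} - 0\right) = 1104 \left(- \frac{29}{3} + 0 + 0\right) = 1104 \left(- \frac{29}{3}\right) = -10672$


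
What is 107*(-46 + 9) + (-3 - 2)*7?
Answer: -3994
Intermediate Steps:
107*(-46 + 9) + (-3 - 2)*7 = 107*(-37) - 5*7 = -3959 - 35 = -3994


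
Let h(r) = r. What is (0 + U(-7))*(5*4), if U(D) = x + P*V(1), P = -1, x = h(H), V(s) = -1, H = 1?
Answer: 40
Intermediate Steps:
x = 1
U(D) = 2 (U(D) = 1 - 1*(-1) = 1 + 1 = 2)
(0 + U(-7))*(5*4) = (0 + 2)*(5*4) = 2*20 = 40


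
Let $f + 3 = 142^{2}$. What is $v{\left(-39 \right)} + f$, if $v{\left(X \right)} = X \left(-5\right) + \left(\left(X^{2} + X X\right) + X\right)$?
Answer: $23359$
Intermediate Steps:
$f = 20161$ ($f = -3 + 142^{2} = -3 + 20164 = 20161$)
$v{\left(X \right)} = - 4 X + 2 X^{2}$ ($v{\left(X \right)} = - 5 X + \left(\left(X^{2} + X^{2}\right) + X\right) = - 5 X + \left(2 X^{2} + X\right) = - 5 X + \left(X + 2 X^{2}\right) = - 4 X + 2 X^{2}$)
$v{\left(-39 \right)} + f = 2 \left(-39\right) \left(-2 - 39\right) + 20161 = 2 \left(-39\right) \left(-41\right) + 20161 = 3198 + 20161 = 23359$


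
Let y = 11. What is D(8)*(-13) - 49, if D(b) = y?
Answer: -192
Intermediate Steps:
D(b) = 11
D(8)*(-13) - 49 = 11*(-13) - 49 = -143 - 49 = -192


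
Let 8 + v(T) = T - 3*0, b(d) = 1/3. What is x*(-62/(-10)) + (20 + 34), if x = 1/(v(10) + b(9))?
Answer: 1983/35 ≈ 56.657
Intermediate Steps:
b(d) = 1/3
v(T) = -8 + T (v(T) = -8 + (T - 3*0) = -8 + (T + 0) = -8 + T)
x = 3/7 (x = 1/((-8 + 10) + 1/3) = 1/(2 + 1/3) = 1/(7/3) = 3/7 ≈ 0.42857)
x*(-62/(-10)) + (20 + 34) = 3*(-62/(-10))/7 + (20 + 34) = 3*(-62*(-1/10))/7 + 54 = (3/7)*(31/5) + 54 = 93/35 + 54 = 1983/35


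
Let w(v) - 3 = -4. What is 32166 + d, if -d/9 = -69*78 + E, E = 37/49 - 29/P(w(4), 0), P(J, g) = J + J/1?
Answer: 7885737/98 ≈ 80467.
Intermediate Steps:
w(v) = -1 (w(v) = 3 - 4 = -1)
P(J, g) = 2*J (P(J, g) = J + J*1 = J + J = 2*J)
E = 1495/98 (E = 37/49 - 29/(2*(-1)) = 37*(1/49) - 29/(-2) = 37/49 - 29*(-½) = 37/49 + 29/2 = 1495/98 ≈ 15.255)
d = 4733469/98 (d = -9*(-69*78 + 1495/98) = -9*(-5382 + 1495/98) = -9*(-525941/98) = 4733469/98 ≈ 48301.)
32166 + d = 32166 + 4733469/98 = 7885737/98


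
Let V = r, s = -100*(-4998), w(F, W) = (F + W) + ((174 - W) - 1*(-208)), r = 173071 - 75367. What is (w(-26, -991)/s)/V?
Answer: 89/12208114800 ≈ 7.2902e-9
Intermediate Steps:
r = 97704
w(F, W) = 382 + F (w(F, W) = (F + W) + ((174 - W) + 208) = (F + W) + (382 - W) = 382 + F)
s = 499800
V = 97704
(w(-26, -991)/s)/V = ((382 - 26)/499800)/97704 = (356*(1/499800))*(1/97704) = (89/124950)*(1/97704) = 89/12208114800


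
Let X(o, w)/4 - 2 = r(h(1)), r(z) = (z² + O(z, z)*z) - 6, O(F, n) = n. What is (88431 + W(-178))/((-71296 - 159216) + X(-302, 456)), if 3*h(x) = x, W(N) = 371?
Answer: -57087/148196 ≈ -0.38521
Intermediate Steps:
h(x) = x/3
r(z) = -6 + 2*z² (r(z) = (z² + z*z) - 6 = (z² + z²) - 6 = 2*z² - 6 = -6 + 2*z²)
X(o, w) = -136/9 (X(o, w) = 8 + 4*(-6 + 2*((⅓)*1)²) = 8 + 4*(-6 + 2*(⅓)²) = 8 + 4*(-6 + 2*(⅑)) = 8 + 4*(-6 + 2/9) = 8 + 4*(-52/9) = 8 - 208/9 = -136/9)
(88431 + W(-178))/((-71296 - 159216) + X(-302, 456)) = (88431 + 371)/((-71296 - 159216) - 136/9) = 88802/(-230512 - 136/9) = 88802/(-2074744/9) = 88802*(-9/2074744) = -57087/148196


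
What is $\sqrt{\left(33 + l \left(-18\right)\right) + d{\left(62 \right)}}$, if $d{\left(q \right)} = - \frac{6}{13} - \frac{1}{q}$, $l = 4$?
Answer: $\frac{i \sqrt{25646114}}{806} \approx 6.2831 i$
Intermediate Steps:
$d{\left(q \right)} = - \frac{6}{13} - \frac{1}{q}$ ($d{\left(q \right)} = \left(-6\right) \frac{1}{13} - \frac{1}{q} = - \frac{6}{13} - \frac{1}{q}$)
$\sqrt{\left(33 + l \left(-18\right)\right) + d{\left(62 \right)}} = \sqrt{\left(33 + 4 \left(-18\right)\right) - \frac{385}{806}} = \sqrt{\left(33 - 72\right) - \frac{385}{806}} = \sqrt{-39 - \frac{385}{806}} = \sqrt{- \frac{31819}{806}} = \frac{i \sqrt{25646114}}{806}$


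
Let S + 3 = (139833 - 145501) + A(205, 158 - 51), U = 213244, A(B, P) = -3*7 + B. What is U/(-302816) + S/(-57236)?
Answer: -658980137/1083248536 ≈ -0.60834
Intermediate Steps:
A(B, P) = -21 + B
S = -5487 (S = -3 + ((139833 - 145501) + (-21 + 205)) = -3 + (-5668 + 184) = -3 - 5484 = -5487)
U/(-302816) + S/(-57236) = 213244/(-302816) - 5487/(-57236) = 213244*(-1/302816) - 5487*(-1/57236) = -53311/75704 + 5487/57236 = -658980137/1083248536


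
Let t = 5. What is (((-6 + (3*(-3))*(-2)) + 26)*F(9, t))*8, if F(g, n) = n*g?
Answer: 13680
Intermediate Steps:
F(g, n) = g*n
(((-6 + (3*(-3))*(-2)) + 26)*F(9, t))*8 = (((-6 + (3*(-3))*(-2)) + 26)*(9*5))*8 = (((-6 - 9*(-2)) + 26)*45)*8 = (((-6 + 18) + 26)*45)*8 = ((12 + 26)*45)*8 = (38*45)*8 = 1710*8 = 13680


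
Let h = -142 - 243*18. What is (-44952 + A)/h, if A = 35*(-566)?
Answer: 32381/2258 ≈ 14.341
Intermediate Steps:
A = -19810
h = -4516 (h = -142 - 4374 = -4516)
(-44952 + A)/h = (-44952 - 19810)/(-4516) = -64762*(-1/4516) = 32381/2258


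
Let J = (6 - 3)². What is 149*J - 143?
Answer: 1198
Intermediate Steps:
J = 9 (J = 3² = 9)
149*J - 143 = 149*9 - 143 = 1341 - 143 = 1198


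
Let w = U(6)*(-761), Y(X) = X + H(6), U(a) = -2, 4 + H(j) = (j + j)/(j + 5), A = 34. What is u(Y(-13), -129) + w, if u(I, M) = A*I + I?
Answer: 10617/11 ≈ 965.18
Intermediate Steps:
H(j) = -4 + 2*j/(5 + j) (H(j) = -4 + (j + j)/(j + 5) = -4 + (2*j)/(5 + j) = -4 + 2*j/(5 + j))
Y(X) = -32/11 + X (Y(X) = X + 2*(-10 - 1*6)/(5 + 6) = X + 2*(-10 - 6)/11 = X + 2*(1/11)*(-16) = X - 32/11 = -32/11 + X)
u(I, M) = 35*I (u(I, M) = 34*I + I = 35*I)
w = 1522 (w = -2*(-761) = 1522)
u(Y(-13), -129) + w = 35*(-32/11 - 13) + 1522 = 35*(-175/11) + 1522 = -6125/11 + 1522 = 10617/11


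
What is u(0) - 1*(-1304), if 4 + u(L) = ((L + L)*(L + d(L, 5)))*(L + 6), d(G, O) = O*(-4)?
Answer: 1300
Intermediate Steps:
d(G, O) = -4*O
u(L) = -4 + 2*L*(-20 + L)*(6 + L) (u(L) = -4 + ((L + L)*(L - 4*5))*(L + 6) = -4 + ((2*L)*(L - 20))*(6 + L) = -4 + ((2*L)*(-20 + L))*(6 + L) = -4 + (2*L*(-20 + L))*(6 + L) = -4 + 2*L*(-20 + L)*(6 + L))
u(0) - 1*(-1304) = (-4 - 240*0 - 28*0**2 + 2*0**3) - 1*(-1304) = (-4 + 0 - 28*0 + 2*0) + 1304 = (-4 + 0 + 0 + 0) + 1304 = -4 + 1304 = 1300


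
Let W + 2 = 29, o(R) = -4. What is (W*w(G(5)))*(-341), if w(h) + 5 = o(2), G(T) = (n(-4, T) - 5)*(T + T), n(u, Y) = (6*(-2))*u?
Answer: 82863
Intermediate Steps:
W = 27 (W = -2 + 29 = 27)
n(u, Y) = -12*u
G(T) = 86*T (G(T) = (-12*(-4) - 5)*(T + T) = (48 - 5)*(2*T) = 43*(2*T) = 86*T)
w(h) = -9 (w(h) = -5 - 4 = -9)
(W*w(G(5)))*(-341) = (27*(-9))*(-341) = -243*(-341) = 82863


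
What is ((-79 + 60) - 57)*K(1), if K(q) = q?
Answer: -76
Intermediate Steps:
((-79 + 60) - 57)*K(1) = ((-79 + 60) - 57)*1 = (-19 - 57)*1 = -76*1 = -76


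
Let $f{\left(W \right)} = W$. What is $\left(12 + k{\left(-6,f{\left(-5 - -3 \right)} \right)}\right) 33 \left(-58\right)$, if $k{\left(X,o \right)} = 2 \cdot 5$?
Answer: $-42108$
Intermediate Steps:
$k{\left(X,o \right)} = 10$
$\left(12 + k{\left(-6,f{\left(-5 - -3 \right)} \right)}\right) 33 \left(-58\right) = \left(12 + 10\right) 33 \left(-58\right) = 22 \cdot 33 \left(-58\right) = 726 \left(-58\right) = -42108$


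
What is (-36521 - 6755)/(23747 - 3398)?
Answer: -43276/20349 ≈ -2.1267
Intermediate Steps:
(-36521 - 6755)/(23747 - 3398) = -43276/20349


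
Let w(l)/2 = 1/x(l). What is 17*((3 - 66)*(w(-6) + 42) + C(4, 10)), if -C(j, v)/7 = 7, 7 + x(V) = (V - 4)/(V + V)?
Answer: -1682303/37 ≈ -45468.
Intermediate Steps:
x(V) = -7 + (-4 + V)/(2*V) (x(V) = -7 + (V - 4)/(V + V) = -7 + (-4 + V)/((2*V)) = -7 + (-4 + V)*(1/(2*V)) = -7 + (-4 + V)/(2*V))
w(l) = 2/(-13/2 - 2/l)
C(j, v) = -49 (C(j, v) = -7*7 = -49)
17*((3 - 66)*(w(-6) + 42) + C(4, 10)) = 17*((3 - 66)*(-4*(-6)/(4 + 13*(-6)) + 42) - 49) = 17*(-63*(-4*(-6)/(4 - 78) + 42) - 49) = 17*(-63*(-4*(-6)/(-74) + 42) - 49) = 17*(-63*(-4*(-6)*(-1/74) + 42) - 49) = 17*(-63*(-12/37 + 42) - 49) = 17*(-63*1542/37 - 49) = 17*(-97146/37 - 49) = 17*(-98959/37) = -1682303/37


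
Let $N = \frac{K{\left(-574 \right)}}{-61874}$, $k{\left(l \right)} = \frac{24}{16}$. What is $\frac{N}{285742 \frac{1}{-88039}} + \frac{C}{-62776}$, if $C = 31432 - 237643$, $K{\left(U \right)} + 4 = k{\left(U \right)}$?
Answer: $\frac{113931148997329}{34683740996569} \approx 3.2849$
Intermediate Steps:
$k{\left(l \right)} = \frac{3}{2}$ ($k{\left(l \right)} = 24 \cdot \frac{1}{16} = \frac{3}{2}$)
$K{\left(U \right)} = - \frac{5}{2}$ ($K{\left(U \right)} = -4 + \frac{3}{2} = - \frac{5}{2}$)
$C = -206211$ ($C = 31432 - 237643 = -206211$)
$N = \frac{5}{123748}$ ($N = - \frac{5}{2 \left(-61874\right)} = \left(- \frac{5}{2}\right) \left(- \frac{1}{61874}\right) = \frac{5}{123748} \approx 4.0405 \cdot 10^{-5}$)
$\frac{N}{285742 \frac{1}{-88039}} + \frac{C}{-62776} = \frac{5}{123748 \frac{285742}{-88039}} - \frac{206211}{-62776} = \frac{5}{123748 \cdot 285742 \left(- \frac{1}{88039}\right)} - - \frac{206211}{62776} = \frac{5}{123748 \left(- \frac{285742}{88039}\right)} + \frac{206211}{62776} = \frac{5}{123748} \left(- \frac{88039}{285742}\right) + \frac{206211}{62776} = - \frac{440195}{35360001016} + \frac{206211}{62776} = \frac{113931148997329}{34683740996569}$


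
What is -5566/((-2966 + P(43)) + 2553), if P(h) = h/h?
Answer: 2783/206 ≈ 13.510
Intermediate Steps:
P(h) = 1
-5566/((-2966 + P(43)) + 2553) = -5566/((-2966 + 1) + 2553) = -5566/(-2965 + 2553) = -5566/(-412) = -5566*(-1/412) = 2783/206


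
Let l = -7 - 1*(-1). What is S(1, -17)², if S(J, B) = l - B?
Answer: 121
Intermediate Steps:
l = -6 (l = -7 + 1 = -6)
S(J, B) = -6 - B
S(1, -17)² = (-6 - 1*(-17))² = (-6 + 17)² = 11² = 121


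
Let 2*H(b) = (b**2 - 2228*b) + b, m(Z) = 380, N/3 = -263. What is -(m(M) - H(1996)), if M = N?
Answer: -230918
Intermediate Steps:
N = -789 (N = 3*(-263) = -789)
M = -789
H(b) = b**2/2 - 2227*b/2 (H(b) = ((b**2 - 2228*b) + b)/2 = (b**2 - 2227*b)/2 = b**2/2 - 2227*b/2)
-(m(M) - H(1996)) = -(380 - 1996*(-2227 + 1996)/2) = -(380 - 1996*(-231)/2) = -(380 - 1*(-230538)) = -(380 + 230538) = -1*230918 = -230918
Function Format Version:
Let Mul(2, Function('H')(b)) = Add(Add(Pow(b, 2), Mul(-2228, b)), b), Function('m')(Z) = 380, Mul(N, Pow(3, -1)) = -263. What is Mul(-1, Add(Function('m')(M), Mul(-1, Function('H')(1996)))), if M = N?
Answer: -230918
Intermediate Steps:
N = -789 (N = Mul(3, -263) = -789)
M = -789
Function('H')(b) = Add(Mul(Rational(1, 2), Pow(b, 2)), Mul(Rational(-2227, 2), b)) (Function('H')(b) = Mul(Rational(1, 2), Add(Add(Pow(b, 2), Mul(-2228, b)), b)) = Mul(Rational(1, 2), Add(Pow(b, 2), Mul(-2227, b))) = Add(Mul(Rational(1, 2), Pow(b, 2)), Mul(Rational(-2227, 2), b)))
Mul(-1, Add(Function('m')(M), Mul(-1, Function('H')(1996)))) = Mul(-1, Add(380, Mul(-1, Mul(Rational(1, 2), 1996, Add(-2227, 1996))))) = Mul(-1, Add(380, Mul(-1, Mul(Rational(1, 2), 1996, -231)))) = Mul(-1, Add(380, Mul(-1, -230538))) = Mul(-1, Add(380, 230538)) = Mul(-1, 230918) = -230918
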